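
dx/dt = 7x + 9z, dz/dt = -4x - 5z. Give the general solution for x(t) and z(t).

x(t) = -3K_1e^(t) - 3K_2te^(t) - 2K_2e^(t), z(t) = 2K_1e^(t) + 2K_2te^(t) + K_2e^(t)

Coefficient matrix A = [[7, 9], [-4, -5]].
Characteristic polynomial det(A - λI) = λ^2 - 2λ + 1 = 0.
Single eigenvalue λ = 1 with algebraic multiplicity 2.
Eigenvector v = (-3,2); generalized eigenvector w with (A-λI)w=v is (-2,1).
General solution: e^(t)[K_1·v + K_2·(t·v + w)].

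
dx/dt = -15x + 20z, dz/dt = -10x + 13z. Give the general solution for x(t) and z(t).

Coefficient matrix A = [[-15, 20], [-10, 13]].
Characteristic polynomial det(A - λI) = λ^2 + 2λ + 5 = 0.
Eigenvalues λ = -1 ± 2i (complex conjugate pair).
For λ=-1+2i: an eigenvector is (3,2) - i(-1,-1) = (3 + i, 2 + i).
A real fundamental pair from Re and Im of e^((-1+2i)t)v: X_1 = e^(-t)(cos(2t)·(3,2) + sin(2t)·(-1,-1)), X_2 = e^(-t)(sin(2t)·(3,2) - cos(2t)·(-1,-1)).
General solution: c_1X_1 + c_2X_2.

x(t) = -c_1e^(-t)sin(2t) + 3c_1e^(-t)cos(2t) + 3c_2e^(-t)sin(2t) + c_2e^(-t)cos(2t), z(t) = -c_1e^(-t)sin(2t) + 2c_1e^(-t)cos(2t) + 2c_2e^(-t)sin(2t) + c_2e^(-t)cos(2t)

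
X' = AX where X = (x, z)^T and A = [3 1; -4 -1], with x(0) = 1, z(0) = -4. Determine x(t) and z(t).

x(t) = -2te^(t) + e^(t), z(t) = 4te^(t) - 4e^(t)

Coefficient matrix A = [[3, 1], [-4, -1]].
Characteristic polynomial det(A - λI) = λ^2 - 2λ + 1 = 0.
Single eigenvalue λ = 1 with algebraic multiplicity 2.
Eigenvector v = (1,-2); generalized eigenvector w with (A-λI)w=v is (1,-1).
General solution: e^(t)[c_1·v + c_2·(t·v + w)].
Applying x(0)=1, z(0)=-4 gives c_1=3, c_2=-2.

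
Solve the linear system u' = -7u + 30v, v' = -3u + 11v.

u(t) = -3C_1e^(2t)sin(3t) + C_1e^(2t)cos(3t) + C_2e^(2t)sin(3t) + 3C_2e^(2t)cos(3t), v(t) = -C_1e^(2t)sin(3t) + C_2e^(2t)cos(3t)

Coefficient matrix A = [[-7, 30], [-3, 11]].
Characteristic polynomial det(A - λI) = λ^2 - 4λ + 13 = 0.
Eigenvalues λ = 2 ± 3i (complex conjugate pair).
For λ=2+3i: an eigenvector is (1,0) - i(-3,-1) = (1 + 3i, 0 + i).
A real fundamental pair from Re and Im of e^((2+3i)t)v: X_1 = e^(2t)(cos(3t)·(1,0) + sin(3t)·(-3,-1)), X_2 = e^(2t)(sin(3t)·(1,0) - cos(3t)·(-3,-1)).
General solution: C_1X_1 + C_2X_2.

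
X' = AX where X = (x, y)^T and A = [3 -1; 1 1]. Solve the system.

Coefficient matrix A = [[3, -1], [1, 1]].
Characteristic polynomial det(A - λI) = λ^2 - 4λ + 4 = 0.
Single eigenvalue λ = 2 with algebraic multiplicity 2.
Eigenvector v = (-1,-1); generalized eigenvector w with (A-λI)w=v is (-3,-2).
General solution: e^(2t)[C_1·v + C_2·(t·v + w)].

x(t) = -C_1e^(2t) - C_2te^(2t) - 3C_2e^(2t), y(t) = -C_1e^(2t) - C_2te^(2t) - 2C_2e^(2t)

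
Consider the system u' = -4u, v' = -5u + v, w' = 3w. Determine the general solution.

u(t) = -c_3e^(-4t), v(t) = c_1e^(t) - c_3e^(-4t), w(t) = c_2e^(3t)

Coefficient matrix A = [[-4, 0, 0], [-5, 1, 0], [0, 0, 3]].
det(A - λI) = 0 gives eigenvalues λ = 1, 3, -4.
For λ=1: eigenvector (0,1,0).
For λ=3: eigenvector (0,0,1).
For λ=-4: eigenvector (-1,-1,0).
General solution: c_1e^(t)(0,1,0) + c_2e^(3t)(0,0,1) + c_3e^(-4t)(-1,-1,0).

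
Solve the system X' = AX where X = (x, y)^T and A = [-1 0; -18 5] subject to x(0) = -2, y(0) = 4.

Coefficient matrix A = [[-1, 0], [-18, 5]].
Characteristic polynomial det(A - λI) = λ^2 - 4λ - 5 = 0.
Eigenvalues λ = 5, -1.
For λ=5: (A-λI) row 1 is [-6, 0], so an eigenvector is (0, -1).
For λ=-1: (A-λI) row 2 is [-18, 6], so an eigenvector is (1, 3).
General solution: c_1e^(5t)(0,-1) + c_2e^(-t)(1,3).
Applying x(0)=-2, y(0)=4 gives c_1=-10, c_2=-2.

x(t) = -2e^(-t), y(t) = 10e^(5t) - 6e^(-t)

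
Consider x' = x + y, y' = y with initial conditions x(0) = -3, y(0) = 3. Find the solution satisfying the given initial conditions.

x(t) = 3te^(t) - 3e^(t), y(t) = 3e^(t)

Coefficient matrix A = [[1, 1], [0, 1]].
Characteristic polynomial det(A - λI) = λ^2 - 2λ + 1 = 0.
Single eigenvalue λ = 1 with algebraic multiplicity 2.
Eigenvector v = (-1,0); generalized eigenvector w with (A-λI)w=v is (-2,-1).
General solution: e^(t)[c_1·v + c_2·(t·v + w)].
Applying x(0)=-3, y(0)=3 gives c_1=9, c_2=-3.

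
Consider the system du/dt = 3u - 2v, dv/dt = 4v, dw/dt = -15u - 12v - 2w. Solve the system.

Coefficient matrix A = [[3, -2, 0], [0, 4, 0], [-15, -12, -2]].
det(A - λI) = 0 gives eigenvalues λ = 3, -2, 4.
For λ=3: eigenvector (-1,0,3).
For λ=-2: eigenvector (0,0,1).
For λ=4: eigenvector (2,-1,-3).
General solution: c_1e^(3t)(-1,0,3) + c_2e^(-2t)(0,0,1) + c_3e^(4t)(2,-1,-3).

u(t) = -c_1e^(3t) + 2c_3e^(4t), v(t) = -c_3e^(4t), w(t) = 3c_1e^(3t) + c_2e^(-2t) - 3c_3e^(4t)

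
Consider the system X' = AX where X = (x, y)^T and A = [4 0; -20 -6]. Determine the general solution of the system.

Coefficient matrix A = [[4, 0], [-20, -6]].
Characteristic polynomial det(A - λI) = λ^2 + 2λ - 24 = 0.
Eigenvalues λ = 4, -6.
For λ=4: (A-λI) row 2 is [-20, -10], so an eigenvector is (1, -2).
For λ=-6: (A-λI) row 1 is [10, 0], so an eigenvector is (0, 1).
General solution: C_1e^(4t)(1,-2) + C_2e^(-6t)(0,1).

x(t) = C_1e^(4t), y(t) = -2C_1e^(4t) + C_2e^(-6t)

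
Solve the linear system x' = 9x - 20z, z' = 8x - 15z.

x(t) = -2c_1e^(-3t)sin(4t) + c_1e^(-3t)cos(4t) + c_2e^(-3t)sin(4t) + 2c_2e^(-3t)cos(4t), z(t) = -c_1e^(-3t)sin(4t) + c_1e^(-3t)cos(4t) + c_2e^(-3t)sin(4t) + c_2e^(-3t)cos(4t)

Coefficient matrix A = [[9, -20], [8, -15]].
Characteristic polynomial det(A - λI) = λ^2 + 6λ + 25 = 0.
Eigenvalues λ = -3 ± 4i (complex conjugate pair).
For λ=-3+4i: an eigenvector is (1,1) - i(-2,-1) = (1 + 2i, 1 + i).
A real fundamental pair from Re and Im of e^((-3+4i)t)v: X_1 = e^(-3t)(cos(4t)·(1,1) + sin(4t)·(-2,-1)), X_2 = e^(-3t)(sin(4t)·(1,1) - cos(4t)·(-2,-1)).
General solution: c_1X_1 + c_2X_2.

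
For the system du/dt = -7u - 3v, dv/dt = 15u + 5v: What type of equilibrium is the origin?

stable spiral

A = [[-7,-3],[15,5]]; det(A-λI) = λ^2 + 2λ + 10.
λ = -1 ± 3i: negative real part.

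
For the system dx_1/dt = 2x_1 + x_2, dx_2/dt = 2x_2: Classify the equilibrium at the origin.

A = [[2,1],[0,2]]; det(A-λI) = λ^2 - 4λ + 4.
repeated λ = 2 with a single eigenvector.

unstable improper node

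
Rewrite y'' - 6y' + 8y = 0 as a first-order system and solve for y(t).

Let x_1 = y, x_2 = y'. Then x_1' = x_2 and x_2' = -8x_1 + 6x_2.
A = [[0,1],[-8,6]]; det(A-λI) = λ^2 - 6λ + 8.
Eigenvalues λ = 2, 4 with eigenvectors (1,2), (1,4).

y(t) = c_1e^(2t) + c_2e^(4t)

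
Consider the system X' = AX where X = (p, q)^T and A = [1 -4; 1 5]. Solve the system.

Coefficient matrix A = [[1, -4], [1, 5]].
Characteristic polynomial det(A - λI) = λ^2 - 6λ + 9 = 0.
Single eigenvalue λ = 3 with algebraic multiplicity 2.
Eigenvector v = (2,-1); generalized eigenvector w with (A-λI)w=v is (-1,0).
General solution: e^(3t)[C_1·v + C_2·(t·v + w)].

p(t) = 2C_1e^(3t) + 2C_2te^(3t) - C_2e^(3t), q(t) = -C_1e^(3t) - C_2te^(3t)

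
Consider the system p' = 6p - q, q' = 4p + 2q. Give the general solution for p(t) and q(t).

p(t) = -C_1e^(4t) - C_2te^(4t) + C_2e^(4t), q(t) = -2C_1e^(4t) - 2C_2te^(4t) + 3C_2e^(4t)

Coefficient matrix A = [[6, -1], [4, 2]].
Characteristic polynomial det(A - λI) = λ^2 - 8λ + 16 = 0.
Single eigenvalue λ = 4 with algebraic multiplicity 2.
Eigenvector v = (-1,-2); generalized eigenvector w with (A-λI)w=v is (1,3).
General solution: e^(4t)[C_1·v + C_2·(t·v + w)].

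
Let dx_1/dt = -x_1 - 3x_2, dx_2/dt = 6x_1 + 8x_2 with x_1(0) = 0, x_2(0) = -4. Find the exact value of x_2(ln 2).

A = [[-1,-3],[6,8]]; eigenvalues λ = 2, 5.
Eigenvectors: (-1,1) for λ=2, (-1,2) for λ=5.
From the initial condition, c_1 = 4, c_2 = -4.
x_2(ln 2) = (4)(2^2)(1) + (-4)(2^5)(2) = -240.

-240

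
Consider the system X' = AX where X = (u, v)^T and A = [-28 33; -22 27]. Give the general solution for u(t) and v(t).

u(t) = -C_1e^(5t) - 3C_2e^(-6t), v(t) = -C_1e^(5t) - 2C_2e^(-6t)

Coefficient matrix A = [[-28, 33], [-22, 27]].
Characteristic polynomial det(A - λI) = λ^2 + λ - 30 = 0.
Eigenvalues λ = 5, -6.
For λ=5: (A-λI) row 1 is [-33, 33], so an eigenvector is (-1, -1).
For λ=-6: (A-λI) row 1 is [-22, 33], so an eigenvector is (-3, -2).
General solution: C_1e^(5t)(-1,-1) + C_2e^(-6t)(-3,-2).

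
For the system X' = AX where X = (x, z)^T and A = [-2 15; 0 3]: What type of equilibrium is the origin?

saddle

A = [[-2,15],[0,3]]; det(A-λI) = λ^2 - λ - 6.
λ = 3, -2: opposite signs.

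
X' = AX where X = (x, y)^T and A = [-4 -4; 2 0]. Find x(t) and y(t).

Coefficient matrix A = [[-4, -4], [2, 0]].
Characteristic polynomial det(A - λI) = λ^2 + 4λ + 8 = 0.
Eigenvalues λ = -2 ± 2i (complex conjugate pair).
For λ=-2+2i: an eigenvector is (1,0) - i(-1,1) = (1 + i, 0 - i).
A real fundamental pair from Re and Im of e^((-2+2i)t)v: X_1 = e^(-2t)(cos(2t)·(1,0) + sin(2t)·(-1,1)), X_2 = e^(-2t)(sin(2t)·(1,0) - cos(2t)·(-1,1)).
General solution: C_1X_1 + C_2X_2.

x(t) = -C_1e^(-2t)sin(2t) + C_1e^(-2t)cos(2t) + C_2e^(-2t)sin(2t) + C_2e^(-2t)cos(2t), y(t) = C_1e^(-2t)sin(2t) - C_2e^(-2t)cos(2t)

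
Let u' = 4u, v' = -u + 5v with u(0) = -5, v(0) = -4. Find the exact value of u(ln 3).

A = [[4,0],[-1,5]]; eigenvalues λ = 5, 4.
Eigenvectors: (0,-1) for λ=5, (1,1) for λ=4.
From the initial condition, c_1 = -1, c_2 = -5.
u(ln 3) = (-1)(3^5)(0) + (-5)(3^4)(1) = -405.

-405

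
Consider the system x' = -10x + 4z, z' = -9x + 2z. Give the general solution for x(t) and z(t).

Coefficient matrix A = [[-10, 4], [-9, 2]].
Characteristic polynomial det(A - λI) = λ^2 + 8λ + 16 = 0.
Single eigenvalue λ = -4 with algebraic multiplicity 2.
Eigenvector v = (-2,-3); generalized eigenvector w with (A-λI)w=v is (1,1).
General solution: e^(-4t)[C_1·v + C_2·(t·v + w)].

x(t) = -2C_1e^(-4t) - 2C_2te^(-4t) + C_2e^(-4t), z(t) = -3C_1e^(-4t) - 3C_2te^(-4t) + C_2e^(-4t)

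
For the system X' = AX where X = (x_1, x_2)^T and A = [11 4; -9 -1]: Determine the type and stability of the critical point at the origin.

unstable improper node

A = [[11,4],[-9,-1]]; det(A-λI) = λ^2 - 10λ + 25.
repeated λ = 5 with a single eigenvector.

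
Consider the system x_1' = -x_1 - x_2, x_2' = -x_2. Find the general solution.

x_1(t) = c_1e^(-t) + c_2te^(-t) + 3c_2e^(-t), x_2(t) = -c_2e^(-t)

Coefficient matrix A = [[-1, -1], [0, -1]].
Characteristic polynomial det(A - λI) = λ^2 + 2λ + 1 = 0.
Single eigenvalue λ = -1 with algebraic multiplicity 2.
Eigenvector v = (1,0); generalized eigenvector w with (A-λI)w=v is (3,-1).
General solution: e^(-t)[c_1·v + c_2·(t·v + w)].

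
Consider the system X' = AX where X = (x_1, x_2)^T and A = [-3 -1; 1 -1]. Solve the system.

x_1(t) = -c_1e^(-2t) - c_2te^(-2t) + 2c_2e^(-2t), x_2(t) = c_1e^(-2t) + c_2te^(-2t) - c_2e^(-2t)

Coefficient matrix A = [[-3, -1], [1, -1]].
Characteristic polynomial det(A - λI) = λ^2 + 4λ + 4 = 0.
Single eigenvalue λ = -2 with algebraic multiplicity 2.
Eigenvector v = (-1,1); generalized eigenvector w with (A-λI)w=v is (2,-1).
General solution: e^(-2t)[c_1·v + c_2·(t·v + w)].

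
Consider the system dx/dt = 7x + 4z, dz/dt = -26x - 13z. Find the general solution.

Coefficient matrix A = [[7, 4], [-26, -13]].
Characteristic polynomial det(A - λI) = λ^2 + 6λ + 13 = 0.
Eigenvalues λ = -3 ± 2i (complex conjugate pair).
For λ=-3+2i: an eigenvector is (1,-3) - i(-1,2) = (1 + i, -3 - 2i).
A real fundamental pair from Re and Im of e^((-3+2i)t)v: X_1 = e^(-3t)(cos(2t)·(1,-3) + sin(2t)·(-1,2)), X_2 = e^(-3t)(sin(2t)·(1,-3) - cos(2t)·(-1,2)).
General solution: c_1X_1 + c_2X_2.

x(t) = -c_1e^(-3t)sin(2t) + c_1e^(-3t)cos(2t) + c_2e^(-3t)sin(2t) + c_2e^(-3t)cos(2t), z(t) = 2c_1e^(-3t)sin(2t) - 3c_1e^(-3t)cos(2t) - 3c_2e^(-3t)sin(2t) - 2c_2e^(-3t)cos(2t)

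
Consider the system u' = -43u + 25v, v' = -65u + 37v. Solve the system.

Coefficient matrix A = [[-43, 25], [-65, 37]].
Characteristic polynomial det(A - λI) = λ^2 + 6λ + 34 = 0.
Eigenvalues λ = -3 ± 5i (complex conjugate pair).
For λ=-3+5i: an eigenvector is (2,3) - i(-1,-2) = (2 + i, 3 + 2i).
A real fundamental pair from Re and Im of e^((-3+5i)t)v: X_1 = e^(-3t)(cos(5t)·(2,3) + sin(5t)·(-1,-2)), X_2 = e^(-3t)(sin(5t)·(2,3) - cos(5t)·(-1,-2)).
General solution: K_1X_1 + K_2X_2.

u(t) = -K_1e^(-3t)sin(5t) + 2K_1e^(-3t)cos(5t) + 2K_2e^(-3t)sin(5t) + K_2e^(-3t)cos(5t), v(t) = -2K_1e^(-3t)sin(5t) + 3K_1e^(-3t)cos(5t) + 3K_2e^(-3t)sin(5t) + 2K_2e^(-3t)cos(5t)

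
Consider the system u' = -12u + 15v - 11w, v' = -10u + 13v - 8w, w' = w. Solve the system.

u(t) = 3c_1e^(-2t) + c_2e^(3t) - 2c_3e^(t), v(t) = 2c_1e^(-2t) + c_2e^(3t) - c_3e^(t), w(t) = c_3e^(t)

Coefficient matrix A = [[-12, 15, -11], [-10, 13, -8], [0, 0, 1]].
det(A - λI) = 0 gives eigenvalues λ = -2, 3, 1.
For λ=-2: eigenvector (3,2,0).
For λ=3: eigenvector (1,1,0).
For λ=1: eigenvector (-2,-1,1).
General solution: c_1e^(-2t)(3,2,0) + c_2e^(3t)(1,1,0) + c_3e^(t)(-2,-1,1).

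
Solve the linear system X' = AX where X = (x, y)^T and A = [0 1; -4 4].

Coefficient matrix A = [[0, 1], [-4, 4]].
Characteristic polynomial det(A - λI) = λ^2 - 4λ + 4 = 0.
Single eigenvalue λ = 2 with algebraic multiplicity 2.
Eigenvector v = (-1,-2); generalized eigenvector w with (A-λI)w=v is (1,1).
General solution: e^(2t)[C_1·v + C_2·(t·v + w)].

x(t) = -C_1e^(2t) - C_2te^(2t) + C_2e^(2t), y(t) = -2C_1e^(2t) - 2C_2te^(2t) + C_2e^(2t)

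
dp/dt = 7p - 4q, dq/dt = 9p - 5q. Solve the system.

p(t) = -2C_1e^(t) - 2C_2te^(t) + C_2e^(t), q(t) = -3C_1e^(t) - 3C_2te^(t) + 2C_2e^(t)

Coefficient matrix A = [[7, -4], [9, -5]].
Characteristic polynomial det(A - λI) = λ^2 - 2λ + 1 = 0.
Single eigenvalue λ = 1 with algebraic multiplicity 2.
Eigenvector v = (-2,-3); generalized eigenvector w with (A-λI)w=v is (1,2).
General solution: e^(t)[C_1·v + C_2·(t·v + w)].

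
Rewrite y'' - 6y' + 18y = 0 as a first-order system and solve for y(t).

Let x_1 = y, x_2 = y'. Then x_1' = x_2 and x_2' = -18x_1 + 6x_2.
A = [[0,1],[-18,6]]; det(A-λI) = λ^2 - 6λ + 18.
Eigenvalues λ = 3 ± 3i.

y(t) = K_1e^(3t)cos(3t) + K_2e^(3t)sin(3t)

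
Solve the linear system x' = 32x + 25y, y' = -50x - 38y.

Coefficient matrix A = [[32, 25], [-50, -38]].
Characteristic polynomial det(A - λI) = λ^2 + 6λ + 34 = 0.
Eigenvalues λ = -3 ± 5i (complex conjugate pair).
For λ=-3+5i: an eigenvector is (-1,1) - i(-2,3) = (-1 + 2i, 1 - 3i).
A real fundamental pair from Re and Im of e^((-3+5i)t)v: X_1 = e^(-3t)(cos(5t)·(-1,1) + sin(5t)·(-2,3)), X_2 = e^(-3t)(sin(5t)·(-1,1) - cos(5t)·(-2,3)).
General solution: K_1X_1 + K_2X_2.

x(t) = -2K_1e^(-3t)sin(5t) - K_1e^(-3t)cos(5t) - K_2e^(-3t)sin(5t) + 2K_2e^(-3t)cos(5t), y(t) = 3K_1e^(-3t)sin(5t) + K_1e^(-3t)cos(5t) + K_2e^(-3t)sin(5t) - 3K_2e^(-3t)cos(5t)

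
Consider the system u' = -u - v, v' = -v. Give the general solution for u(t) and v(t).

Coefficient matrix A = [[-1, -1], [0, -1]].
Characteristic polynomial det(A - λI) = λ^2 + 2λ + 1 = 0.
Single eigenvalue λ = -1 with algebraic multiplicity 2.
Eigenvector v = (-1,0); generalized eigenvector w with (A-λI)w=v is (1,1).
General solution: e^(-t)[C_1·v + C_2·(t·v + w)].

u(t) = -C_1e^(-t) - C_2te^(-t) + C_2e^(-t), v(t) = C_2e^(-t)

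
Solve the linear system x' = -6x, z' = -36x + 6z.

x(t) = -C_1e^(-6t), z(t) = -3C_1e^(-6t) - C_2e^(6t)

Coefficient matrix A = [[-6, 0], [-36, 6]].
Characteristic polynomial det(A - λI) = λ^2 - 36 = 0.
Eigenvalues λ = -6, 6.
For λ=-6: (A-λI) row 2 is [-36, 12], so an eigenvector is (-1, -3).
For λ=6: (A-λI) row 1 is [-12, 0], so an eigenvector is (0, -1).
General solution: C_1e^(-6t)(-1,-3) + C_2e^(6t)(0,-1).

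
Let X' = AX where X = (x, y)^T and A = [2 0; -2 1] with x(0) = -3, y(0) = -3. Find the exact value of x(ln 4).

-48

A = [[2,0],[-2,1]]; eigenvalues λ = 1, 2.
Eigenvectors: (0,1) for λ=1, (1,-2) for λ=2.
From the initial condition, c_1 = -9, c_2 = -3.
x(ln 4) = (-9)(4^1)(0) + (-3)(4^2)(1) = -48.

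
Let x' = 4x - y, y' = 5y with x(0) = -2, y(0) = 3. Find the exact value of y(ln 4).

A = [[4,-1],[0,5]]; eigenvalues λ = 4, 5.
Eigenvectors: (1,0) for λ=4, (1,-1) for λ=5.
From the initial condition, c_1 = 1, c_2 = -3.
y(ln 4) = (1)(4^4)(0) + (-3)(4^5)(-1) = 3072.

3072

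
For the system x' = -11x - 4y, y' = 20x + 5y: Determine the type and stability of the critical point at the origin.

stable spiral

A = [[-11,-4],[20,5]]; det(A-λI) = λ^2 + 6λ + 25.
λ = -3 ± 4i: negative real part.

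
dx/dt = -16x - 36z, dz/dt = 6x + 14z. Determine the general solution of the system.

x(t) = -2K_1e^(2t) + 3K_2e^(-4t), z(t) = K_1e^(2t) - K_2e^(-4t)

Coefficient matrix A = [[-16, -36], [6, 14]].
Characteristic polynomial det(A - λI) = λ^2 + 2λ - 8 = 0.
Eigenvalues λ = 2, -4.
For λ=2: (A-λI) row 1 is [-18, -36], so an eigenvector is (-2, 1).
For λ=-4: (A-λI) row 1 is [-12, -36], so an eigenvector is (3, -1).
General solution: K_1e^(2t)(-2,1) + K_2e^(-4t)(3,-1).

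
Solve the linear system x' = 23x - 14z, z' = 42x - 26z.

Coefficient matrix A = [[23, -14], [42, -26]].
Characteristic polynomial det(A - λI) = λ^2 + 3λ - 10 = 0.
Eigenvalues λ = 2, -5.
For λ=2: (A-λI) row 1 is [21, -14], so an eigenvector is (-2, -3).
For λ=-5: (A-λI) row 1 is [28, -14], so an eigenvector is (1, 2).
General solution: c_1e^(2t)(-2,-3) + c_2e^(-5t)(1,2).

x(t) = -2c_1e^(2t) + c_2e^(-5t), z(t) = -3c_1e^(2t) + 2c_2e^(-5t)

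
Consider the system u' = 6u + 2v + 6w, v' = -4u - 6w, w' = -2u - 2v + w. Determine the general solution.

u(t) = C_1e^(4t) - 2C_2e^(t) + 5C_3e^(2t), v(t) = -C_1e^(4t) + 2C_2e^(t) - 4C_3e^(2t), w(t) = C_2e^(t) - 2C_3e^(2t)

Coefficient matrix A = [[6, 2, 6], [-4, 0, -6], [-2, -2, 1]].
det(A - λI) = 0 gives eigenvalues λ = 4, 1, 2.
For λ=4: eigenvector (1,-1,0).
For λ=1: eigenvector (-2,2,1).
For λ=2: eigenvector (5,-4,-2).
General solution: C_1e^(4t)(1,-1,0) + C_2e^(t)(-2,2,1) + C_3e^(2t)(5,-4,-2).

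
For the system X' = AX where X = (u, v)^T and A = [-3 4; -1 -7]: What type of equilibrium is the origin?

stable improper node

A = [[-3,4],[-1,-7]]; det(A-λI) = λ^2 + 10λ + 25.
repeated λ = -5 with a single eigenvector.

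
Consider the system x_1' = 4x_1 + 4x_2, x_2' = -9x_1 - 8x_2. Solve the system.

Coefficient matrix A = [[4, 4], [-9, -8]].
Characteristic polynomial det(A - λI) = λ^2 + 4λ + 4 = 0.
Single eigenvalue λ = -2 with algebraic multiplicity 2.
Eigenvector v = (-2,3); generalized eigenvector w with (A-λI)w=v is (-1,1).
General solution: e^(-2t)[c_1·v + c_2·(t·v + w)].

x_1(t) = -2c_1e^(-2t) - 2c_2te^(-2t) - c_2e^(-2t), x_2(t) = 3c_1e^(-2t) + 3c_2te^(-2t) + c_2e^(-2t)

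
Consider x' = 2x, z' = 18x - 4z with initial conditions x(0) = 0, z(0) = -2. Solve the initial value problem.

x(t) = 0, z(t) = -2e^(-4t)

Coefficient matrix A = [[2, 0], [18, -4]].
Characteristic polynomial det(A - λI) = λ^2 + 2λ - 8 = 0.
Eigenvalues λ = -4, 2.
For λ=-4: (A-λI) row 1 is [6, 0], so an eigenvector is (0, 1).
For λ=2: (A-λI) row 2 is [18, -6], so an eigenvector is (-1, -3).
General solution: K_1e^(-4t)(0,1) + K_2e^(2t)(-1,-3).
Applying x(0)=0, z(0)=-2 gives K_1=-2, K_2=0.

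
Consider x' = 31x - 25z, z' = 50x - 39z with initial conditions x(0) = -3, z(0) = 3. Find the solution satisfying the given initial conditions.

Coefficient matrix A = [[31, -25], [50, -39]].
Characteristic polynomial det(A - λI) = λ^2 + 8λ + 41 = 0.
Eigenvalues λ = -4 ± 5i (complex conjugate pair).
For λ=-4+5i: an eigenvector is (2,3) - i(-1,-1) = (2 + i, 3 + i).
A real fundamental pair from Re and Im of e^((-4+5i)t)v: X_1 = e^(-4t)(cos(5t)·(2,3) + sin(5t)·(-1,-1)), X_2 = e^(-4t)(sin(5t)·(2,3) - cos(5t)·(-1,-1)).
General solution: c_1X_1 + c_2X_2.
Applying x(0)=-3, z(0)=3 gives c_1=6, c_2=-15.

x(t) = -36e^(-4t)sin(5t) - 3e^(-4t)cos(5t), z(t) = -51e^(-4t)sin(5t) + 3e^(-4t)cos(5t)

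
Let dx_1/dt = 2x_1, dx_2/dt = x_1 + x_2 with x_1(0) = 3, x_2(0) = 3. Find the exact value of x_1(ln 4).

48

A = [[2,0],[1,1]]; eigenvalues λ = 1, 2.
Eigenvectors: (0,1) for λ=1, (-1,-1) for λ=2.
From the initial condition, c_1 = 0, c_2 = -3.
x_1(ln 4) = (0)(4^1)(0) + (-3)(4^2)(-1) = 48.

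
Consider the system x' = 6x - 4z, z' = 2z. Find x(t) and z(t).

Coefficient matrix A = [[6, -4], [0, 2]].
Characteristic polynomial det(A - λI) = λ^2 - 8λ + 12 = 0.
Eigenvalues λ = 2, 6.
For λ=2: (A-λI) row 1 is [4, -4], so an eigenvector is (-1, -1).
For λ=6: (A-λI) row 1 is [0, -4], so an eigenvector is (1, 0).
General solution: C_1e^(2t)(-1,-1) + C_2e^(6t)(1,0).

x(t) = -C_1e^(2t) + C_2e^(6t), z(t) = -C_1e^(2t)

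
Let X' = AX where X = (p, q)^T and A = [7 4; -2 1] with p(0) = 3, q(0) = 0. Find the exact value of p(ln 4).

5952

A = [[7,4],[-2,1]]; eigenvalues λ = 5, 3.
Eigenvectors: (2,-1) for λ=5, (1,-1) for λ=3.
From the initial condition, c_1 = 3, c_2 = -3.
p(ln 4) = (3)(4^5)(2) + (-3)(4^3)(1) = 5952.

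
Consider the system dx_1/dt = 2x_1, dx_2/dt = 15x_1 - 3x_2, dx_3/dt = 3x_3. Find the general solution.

x_1(t) = c_3e^(2t), x_2(t) = c_2e^(-3t) + 3c_3e^(2t), x_3(t) = c_1e^(3t)

Coefficient matrix A = [[2, 0, 0], [15, -3, 0], [0, 0, 3]].
det(A - λI) = 0 gives eigenvalues λ = 3, -3, 2.
For λ=3: eigenvector (0,0,1).
For λ=-3: eigenvector (0,1,0).
For λ=2: eigenvector (1,3,0).
General solution: c_1e^(3t)(0,0,1) + c_2e^(-3t)(0,1,0) + c_3e^(2t)(1,3,0).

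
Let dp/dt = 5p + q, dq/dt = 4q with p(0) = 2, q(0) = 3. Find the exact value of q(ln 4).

768

A = [[5,1],[0,4]]; eigenvalues λ = 5, 4.
Eigenvectors: (-1,0) for λ=5, (1,-1) for λ=4.
From the initial condition, c_1 = -5, c_2 = -3.
q(ln 4) = (-5)(4^5)(0) + (-3)(4^4)(-1) = 768.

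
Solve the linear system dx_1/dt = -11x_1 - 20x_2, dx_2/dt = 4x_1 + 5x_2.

Coefficient matrix A = [[-11, -20], [4, 5]].
Characteristic polynomial det(A - λI) = λ^2 + 6λ + 25 = 0.
Eigenvalues λ = -3 ± 4i (complex conjugate pair).
For λ=-3+4i: an eigenvector is (2,-1) - i(1,0) = (2 - i, -1).
A real fundamental pair from Re and Im of e^((-3+4i)t)v: X_1 = e^(-3t)(cos(4t)·(2,-1) + sin(4t)·(1,0)), X_2 = e^(-3t)(sin(4t)·(2,-1) - cos(4t)·(1,0)).
General solution: C_1X_1 + C_2X_2.

x_1(t) = C_1e^(-3t)sin(4t) + 2C_1e^(-3t)cos(4t) + 2C_2e^(-3t)sin(4t) - C_2e^(-3t)cos(4t), x_2(t) = -C_1e^(-3t)cos(4t) - C_2e^(-3t)sin(4t)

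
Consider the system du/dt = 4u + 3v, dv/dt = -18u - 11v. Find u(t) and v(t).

u(t) = K_1e^(-5t) + K_2e^(-2t), v(t) = -3K_1e^(-5t) - 2K_2e^(-2t)

Coefficient matrix A = [[4, 3], [-18, -11]].
Characteristic polynomial det(A - λI) = λ^2 + 7λ + 10 = 0.
Eigenvalues λ = -5, -2.
For λ=-5: (A-λI) row 1 is [9, 3], so an eigenvector is (1, -3).
For λ=-2: (A-λI) row 1 is [6, 3], so an eigenvector is (1, -2).
General solution: K_1e^(-5t)(1,-3) + K_2e^(-2t)(1,-2).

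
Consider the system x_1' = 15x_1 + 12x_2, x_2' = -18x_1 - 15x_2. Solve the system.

Coefficient matrix A = [[15, 12], [-18, -15]].
Characteristic polynomial det(A - λI) = λ^2 - 9 = 0.
Eigenvalues λ = 3, -3.
For λ=3: (A-λI) row 1 is [12, 12], so an eigenvector is (-1, 1).
For λ=-3: (A-λI) row 1 is [18, 12], so an eigenvector is (-2, 3).
General solution: c_1e^(3t)(-1,1) + c_2e^(-3t)(-2,3).

x_1(t) = -c_1e^(3t) - 2c_2e^(-3t), x_2(t) = c_1e^(3t) + 3c_2e^(-3t)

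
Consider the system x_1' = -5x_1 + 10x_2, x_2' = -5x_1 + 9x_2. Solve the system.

Coefficient matrix A = [[-5, 10], [-5, 9]].
Characteristic polynomial det(A - λI) = λ^2 - 4λ + 5 = 0.
Eigenvalues λ = 2 ± i (complex conjugate pair).
For λ=2+i: an eigenvector is (1,1) - i(3,2) = (1 - 3i, 1 - 2i).
A real fundamental pair from Re and Im of e^((2+i)t)v: X_1 = e^(2t)(cos(t)·(1,1) + sin(t)·(3,2)), X_2 = e^(2t)(sin(t)·(1,1) - cos(t)·(3,2)).
General solution: c_1X_1 + c_2X_2.

x_1(t) = 3c_1e^(2t)sin(t) + c_1e^(2t)cos(t) + c_2e^(2t)sin(t) - 3c_2e^(2t)cos(t), x_2(t) = 2c_1e^(2t)sin(t) + c_1e^(2t)cos(t) + c_2e^(2t)sin(t) - 2c_2e^(2t)cos(t)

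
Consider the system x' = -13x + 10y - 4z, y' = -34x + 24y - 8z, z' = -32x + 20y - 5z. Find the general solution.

x(t) = -C_1e^(-t) + 2C_2e^(4t) + C_3e^(3t), y(t) = -2C_1e^(-t) + 5C_2e^(4t) + 2C_3e^(3t), z(t) = -2C_1e^(-t) + 4C_2e^(4t) + C_3e^(3t)

Coefficient matrix A = [[-13, 10, -4], [-34, 24, -8], [-32, 20, -5]].
det(A - λI) = 0 gives eigenvalues λ = -1, 4, 3.
For λ=-1: eigenvector (-1,-2,-2).
For λ=4: eigenvector (2,5,4).
For λ=3: eigenvector (1,2,1).
General solution: C_1e^(-t)(-1,-2,-2) + C_2e^(4t)(2,5,4) + C_3e^(3t)(1,2,1).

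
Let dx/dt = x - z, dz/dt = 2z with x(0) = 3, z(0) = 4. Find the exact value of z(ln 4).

64

A = [[1,-1],[0,2]]; eigenvalues λ = 1, 2.
Eigenvectors: (1,0) for λ=1, (1,-1) for λ=2.
From the initial condition, c_1 = 7, c_2 = -4.
z(ln 4) = (7)(4^1)(0) + (-4)(4^2)(-1) = 64.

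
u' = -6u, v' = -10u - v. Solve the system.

Coefficient matrix A = [[-6, 0], [-10, -1]].
Characteristic polynomial det(A - λI) = λ^2 + 7λ + 6 = 0.
Eigenvalues λ = -6, -1.
For λ=-6: (A-λI) row 2 is [-10, 5], so an eigenvector is (1, 2).
For λ=-1: (A-λI) row 1 is [-5, 0], so an eigenvector is (0, -1).
General solution: C_1e^(-6t)(1,2) + C_2e^(-t)(0,-1).

u(t) = C_1e^(-6t), v(t) = 2C_1e^(-6t) - C_2e^(-t)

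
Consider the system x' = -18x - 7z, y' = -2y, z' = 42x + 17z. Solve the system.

Coefficient matrix A = [[-18, 0, -7], [0, -2, 0], [42, 0, 17]].
det(A - λI) = 0 gives eigenvalues λ = -2, -4, 3.
For λ=-2: eigenvector (0,1,0).
For λ=-4: eigenvector (1,0,-2).
For λ=3: eigenvector (-1,0,3).
General solution: c_1e^(-2t)(0,1,0) + c_2e^(-4t)(1,0,-2) + c_3e^(3t)(-1,0,3).

x(t) = c_2e^(-4t) - c_3e^(3t), y(t) = c_1e^(-2t), z(t) = -2c_2e^(-4t) + 3c_3e^(3t)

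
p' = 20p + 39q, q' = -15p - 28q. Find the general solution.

Coefficient matrix A = [[20, 39], [-15, -28]].
Characteristic polynomial det(A - λI) = λ^2 + 8λ + 25 = 0.
Eigenvalues λ = -4 ± 3i (complex conjugate pair).
For λ=-4+3i: an eigenvector is (2,-1) - i(3,-2) = (2 - 3i, -1 + 2i).
A real fundamental pair from Re and Im of e^((-4+3i)t)v: X_1 = e^(-4t)(cos(3t)·(2,-1) + sin(3t)·(3,-2)), X_2 = e^(-4t)(sin(3t)·(2,-1) - cos(3t)·(3,-2)).
General solution: C_1X_1 + C_2X_2.

p(t) = 3C_1e^(-4t)sin(3t) + 2C_1e^(-4t)cos(3t) + 2C_2e^(-4t)sin(3t) - 3C_2e^(-4t)cos(3t), q(t) = -2C_1e^(-4t)sin(3t) - C_1e^(-4t)cos(3t) - C_2e^(-4t)sin(3t) + 2C_2e^(-4t)cos(3t)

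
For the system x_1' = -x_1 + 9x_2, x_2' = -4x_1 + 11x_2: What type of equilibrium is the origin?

unstable improper node

A = [[-1,9],[-4,11]]; det(A-λI) = λ^2 - 10λ + 25.
repeated λ = 5 with a single eigenvector.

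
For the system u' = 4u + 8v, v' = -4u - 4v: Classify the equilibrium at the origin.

A = [[4,8],[-4,-4]]; det(A-λI) = λ^2 + 16.
λ = 0 ± 4i: zero real part.

center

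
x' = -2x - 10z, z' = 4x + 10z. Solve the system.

Coefficient matrix A = [[-2, -10], [4, 10]].
Characteristic polynomial det(A - λI) = λ^2 - 8λ + 20 = 0.
Eigenvalues λ = 4 ± 2i (complex conjugate pair).
For λ=4+2i: an eigenvector is (-1,1) - i(-2,1) = (-1 + 2i, 1 - i).
A real fundamental pair from Re and Im of e^((4+2i)t)v: X_1 = e^(4t)(cos(2t)·(-1,1) + sin(2t)·(-2,1)), X_2 = e^(4t)(sin(2t)·(-1,1) - cos(2t)·(-2,1)).
General solution: c_1X_1 + c_2X_2.

x(t) = -2c_1e^(4t)sin(2t) - c_1e^(4t)cos(2t) - c_2e^(4t)sin(2t) + 2c_2e^(4t)cos(2t), z(t) = c_1e^(4t)sin(2t) + c_1e^(4t)cos(2t) + c_2e^(4t)sin(2t) - c_2e^(4t)cos(2t)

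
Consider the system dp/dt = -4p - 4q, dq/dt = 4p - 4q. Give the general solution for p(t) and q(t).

p(t) = c_1e^(-4t)sin(4t) - c_2e^(-4t)cos(4t), q(t) = -c_1e^(-4t)cos(4t) - c_2e^(-4t)sin(4t)

Coefficient matrix A = [[-4, -4], [4, -4]].
Characteristic polynomial det(A - λI) = λ^2 + 8λ + 32 = 0.
Eigenvalues λ = -4 ± 4i (complex conjugate pair).
For λ=-4+4i: an eigenvector is (0,-1) - i(1,0) = (0 - i, -1).
A real fundamental pair from Re and Im of e^((-4+4i)t)v: X_1 = e^(-4t)(cos(4t)·(0,-1) + sin(4t)·(1,0)), X_2 = e^(-4t)(sin(4t)·(0,-1) - cos(4t)·(1,0)).
General solution: c_1X_1 + c_2X_2.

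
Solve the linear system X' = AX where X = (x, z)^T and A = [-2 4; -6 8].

x(t) = 2c_1e^(4t) - c_2e^(2t), z(t) = 3c_1e^(4t) - c_2e^(2t)

Coefficient matrix A = [[-2, 4], [-6, 8]].
Characteristic polynomial det(A - λI) = λ^2 - 6λ + 8 = 0.
Eigenvalues λ = 4, 2.
For λ=4: (A-λI) row 1 is [-6, 4], so an eigenvector is (2, 3).
For λ=2: (A-λI) row 1 is [-4, 4], so an eigenvector is (-1, -1).
General solution: c_1e^(4t)(2,3) + c_2e^(2t)(-1,-1).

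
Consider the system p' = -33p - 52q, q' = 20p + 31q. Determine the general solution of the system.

Coefficient matrix A = [[-33, -52], [20, 31]].
Characteristic polynomial det(A - λI) = λ^2 + 2λ + 17 = 0.
Eigenvalues λ = -1 ± 4i (complex conjugate pair).
For λ=-1+4i: an eigenvector is (-3,2) - i(-2,1) = (-3 + 2i, 2 - i).
A real fundamental pair from Re and Im of e^((-1+4i)t)v: X_1 = e^(-t)(cos(4t)·(-3,2) + sin(4t)·(-2,1)), X_2 = e^(-t)(sin(4t)·(-3,2) - cos(4t)·(-2,1)).
General solution: C_1X_1 + C_2X_2.

p(t) = -2C_1e^(-t)sin(4t) - 3C_1e^(-t)cos(4t) - 3C_2e^(-t)sin(4t) + 2C_2e^(-t)cos(4t), q(t) = C_1e^(-t)sin(4t) + 2C_1e^(-t)cos(4t) + 2C_2e^(-t)sin(4t) - C_2e^(-t)cos(4t)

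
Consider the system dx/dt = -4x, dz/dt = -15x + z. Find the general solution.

x(t) = K_1e^(-4t), z(t) = 3K_1e^(-4t) - K_2e^(t)

Coefficient matrix A = [[-4, 0], [-15, 1]].
Characteristic polynomial det(A - λI) = λ^2 + 3λ - 4 = 0.
Eigenvalues λ = -4, 1.
For λ=-4: (A-λI) row 2 is [-15, 5], so an eigenvector is (1, 3).
For λ=1: (A-λI) row 1 is [-5, 0], so an eigenvector is (0, -1).
General solution: K_1e^(-4t)(1,3) + K_2e^(t)(0,-1).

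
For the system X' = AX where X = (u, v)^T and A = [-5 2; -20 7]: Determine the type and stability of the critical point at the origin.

A = [[-5,2],[-20,7]]; det(A-λI) = λ^2 - 2λ + 5.
λ = 1 ± 2i: positive real part.

unstable spiral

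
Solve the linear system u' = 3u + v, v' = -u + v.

u(t) = c_1e^(2t) + c_2te^(2t), v(t) = -c_1e^(2t) - c_2te^(2t) + c_2e^(2t)

Coefficient matrix A = [[3, 1], [-1, 1]].
Characteristic polynomial det(A - λI) = λ^2 - 4λ + 4 = 0.
Single eigenvalue λ = 2 with algebraic multiplicity 2.
Eigenvector v = (1,-1); generalized eigenvector w with (A-λI)w=v is (0,1).
General solution: e^(2t)[c_1·v + c_2·(t·v + w)].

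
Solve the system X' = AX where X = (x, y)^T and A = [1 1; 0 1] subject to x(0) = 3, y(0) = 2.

Coefficient matrix A = [[1, 1], [0, 1]].
Characteristic polynomial det(A - λI) = λ^2 - 2λ + 1 = 0.
Single eigenvalue λ = 1 with algebraic multiplicity 2.
Eigenvector v = (-1,0); generalized eigenvector w with (A-λI)w=v is (-3,-1).
General solution: e^(t)[c_1·v + c_2·(t·v + w)].
Applying x(0)=3, y(0)=2 gives c_1=3, c_2=-2.

x(t) = 2te^(t) + 3e^(t), y(t) = 2e^(t)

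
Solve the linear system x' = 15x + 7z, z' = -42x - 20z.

x(t) = C_1e^(-6t) - C_2e^(t), z(t) = -3C_1e^(-6t) + 2C_2e^(t)

Coefficient matrix A = [[15, 7], [-42, -20]].
Characteristic polynomial det(A - λI) = λ^2 + 5λ - 6 = 0.
Eigenvalues λ = -6, 1.
For λ=-6: (A-λI) row 1 is [21, 7], so an eigenvector is (1, -3).
For λ=1: (A-λI) row 1 is [14, 7], so an eigenvector is (-1, 2).
General solution: C_1e^(-6t)(1,-3) + C_2e^(t)(-1,2).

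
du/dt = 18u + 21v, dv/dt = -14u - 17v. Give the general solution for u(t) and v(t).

Coefficient matrix A = [[18, 21], [-14, -17]].
Characteristic polynomial det(A - λI) = λ^2 - λ - 12 = 0.
Eigenvalues λ = 4, -3.
For λ=4: (A-λI) row 1 is [14, 21], so an eigenvector is (-3, 2).
For λ=-3: (A-λI) row 1 is [21, 21], so an eigenvector is (1, -1).
General solution: C_1e^(4t)(-3,2) + C_2e^(-3t)(1,-1).

u(t) = -3C_1e^(4t) + C_2e^(-3t), v(t) = 2C_1e^(4t) - C_2e^(-3t)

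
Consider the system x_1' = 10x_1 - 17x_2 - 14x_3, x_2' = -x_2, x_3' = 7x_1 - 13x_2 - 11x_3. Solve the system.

x_1(t) = 2C_1e^(3t) - C_2e^(-t) + C_3e^(-4t), x_2(t) = C_2e^(-t), x_3(t) = C_1e^(3t) - 2C_2e^(-t) + C_3e^(-4t)

Coefficient matrix A = [[10, -17, -14], [0, -1, 0], [7, -13, -11]].
det(A - λI) = 0 gives eigenvalues λ = 3, -1, -4.
For λ=3: eigenvector (2,0,1).
For λ=-1: eigenvector (-1,1,-2).
For λ=-4: eigenvector (1,0,1).
General solution: C_1e^(3t)(2,0,1) + C_2e^(-t)(-1,1,-2) + C_3e^(-4t)(1,0,1).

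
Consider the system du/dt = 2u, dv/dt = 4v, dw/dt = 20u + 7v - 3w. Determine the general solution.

Coefficient matrix A = [[2, 0, 0], [0, 4, 0], [20, 7, -3]].
det(A - λI) = 0 gives eigenvalues λ = 2, -3, 4.
For λ=2: eigenvector (1,0,4).
For λ=-3: eigenvector (0,0,1).
For λ=4: eigenvector (0,1,1).
General solution: K_1e^(2t)(1,0,4) + K_2e^(-3t)(0,0,1) + K_3e^(4t)(0,1,1).

u(t) = K_1e^(2t), v(t) = K_3e^(4t), w(t) = 4K_1e^(2t) + K_2e^(-3t) + K_3e^(4t)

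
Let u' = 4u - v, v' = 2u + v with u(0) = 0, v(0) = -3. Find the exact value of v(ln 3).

A = [[4,-1],[2,1]]; eigenvalues λ = 3, 2.
Eigenvectors: (-1,-1) for λ=3, (-1,-2) for λ=2.
From the initial condition, c_1 = -3, c_2 = 3.
v(ln 3) = (-3)(3^3)(-1) + (3)(3^2)(-2) = 27.

27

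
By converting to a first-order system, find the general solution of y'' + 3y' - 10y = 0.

y(t) = c_1e^(2t) + c_2e^(-5t)

Let x_1 = y, x_2 = y'. Then x_1' = x_2 and x_2' = 10x_1 - 3x_2.
A = [[0,1],[10,-3]]; det(A-λI) = λ^2 + 3λ - 10.
Eigenvalues λ = 2, -5 with eigenvectors (1,2), (1,-5).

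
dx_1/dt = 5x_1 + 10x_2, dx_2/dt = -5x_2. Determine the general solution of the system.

Coefficient matrix A = [[5, 10], [0, -5]].
Characteristic polynomial det(A - λI) = λ^2 - 25 = 0.
Eigenvalues λ = 5, -5.
For λ=5: (A-λI) row 1 is [0, 10], so an eigenvector is (-1, 0).
For λ=-5: (A-λI) row 1 is [10, 10], so an eigenvector is (1, -1).
General solution: C_1e^(5t)(-1,0) + C_2e^(-5t)(1,-1).

x_1(t) = -C_1e^(5t) + C_2e^(-5t), x_2(t) = -C_2e^(-5t)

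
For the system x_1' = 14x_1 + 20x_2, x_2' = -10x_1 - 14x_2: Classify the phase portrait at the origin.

center

A = [[14,20],[-10,-14]]; det(A-λI) = λ^2 + 4.
λ = 0 ± 2i: zero real part.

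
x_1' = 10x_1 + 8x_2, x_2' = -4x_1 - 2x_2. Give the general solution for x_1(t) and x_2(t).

Coefficient matrix A = [[10, 8], [-4, -2]].
Characteristic polynomial det(A - λI) = λ^2 - 8λ + 12 = 0.
Eigenvalues λ = 6, 2.
For λ=6: (A-λI) row 1 is [4, 8], so an eigenvector is (2, -1).
For λ=2: (A-λI) row 1 is [8, 8], so an eigenvector is (1, -1).
General solution: C_1e^(6t)(2,-1) + C_2e^(2t)(1,-1).

x_1(t) = 2C_1e^(6t) + C_2e^(2t), x_2(t) = -C_1e^(6t) - C_2e^(2t)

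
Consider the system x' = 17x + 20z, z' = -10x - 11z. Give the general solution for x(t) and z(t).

x(t) = -3C_1e^(3t)sin(2t) + C_1e^(3t)cos(2t) + C_2e^(3t)sin(2t) + 3C_2e^(3t)cos(2t), z(t) = 2C_1e^(3t)sin(2t) - C_1e^(3t)cos(2t) - C_2e^(3t)sin(2t) - 2C_2e^(3t)cos(2t)

Coefficient matrix A = [[17, 20], [-10, -11]].
Characteristic polynomial det(A - λI) = λ^2 - 6λ + 13 = 0.
Eigenvalues λ = 3 ± 2i (complex conjugate pair).
For λ=3+2i: an eigenvector is (1,-1) - i(-3,2) = (1 + 3i, -1 - 2i).
A real fundamental pair from Re and Im of e^((3+2i)t)v: X_1 = e^(3t)(cos(2t)·(1,-1) + sin(2t)·(-3,2)), X_2 = e^(3t)(sin(2t)·(1,-1) - cos(2t)·(-3,2)).
General solution: C_1X_1 + C_2X_2.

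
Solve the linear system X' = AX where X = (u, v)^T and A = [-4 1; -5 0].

u(t) = -C_1e^(-2t)cos(t) - C_2e^(-2t)sin(t), v(t) = C_1e^(-2t)sin(t) - 2C_1e^(-2t)cos(t) - 2C_2e^(-2t)sin(t) - C_2e^(-2t)cos(t)

Coefficient matrix A = [[-4, 1], [-5, 0]].
Characteristic polynomial det(A - λI) = λ^2 + 4λ + 5 = 0.
Eigenvalues λ = -2 ± i (complex conjugate pair).
For λ=-2+i: an eigenvector is (-1,-2) - i(0,1) = (-1, -2 - i).
A real fundamental pair from Re and Im of e^((-2+i)t)v: X_1 = e^(-2t)(cos(t)·(-1,-2) + sin(t)·(0,1)), X_2 = e^(-2t)(sin(t)·(-1,-2) - cos(t)·(0,1)).
General solution: C_1X_1 + C_2X_2.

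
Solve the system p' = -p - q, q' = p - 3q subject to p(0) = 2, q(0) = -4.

Coefficient matrix A = [[-1, -1], [1, -3]].
Characteristic polynomial det(A - λI) = λ^2 + 4λ + 4 = 0.
Single eigenvalue λ = -2 with algebraic multiplicity 2.
Eigenvector v = (-1,-1); generalized eigenvector w with (A-λI)w=v is (0,1).
General solution: e^(-2t)[c_1·v + c_2·(t·v + w)].
Applying p(0)=2, q(0)=-4 gives c_1=-2, c_2=-6.

p(t) = 6te^(-2t) + 2e^(-2t), q(t) = 6te^(-2t) - 4e^(-2t)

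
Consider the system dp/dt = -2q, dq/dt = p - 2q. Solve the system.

Coefficient matrix A = [[0, -2], [1, -2]].
Characteristic polynomial det(A - λI) = λ^2 + 2λ + 2 = 0.
Eigenvalues λ = -1 ± i (complex conjugate pair).
For λ=-1+i: an eigenvector is (-1,-1) - i(1,0) = (-1 - i, -1).
A real fundamental pair from Re and Im of e^((-1+i)t)v: X_1 = e^(-t)(cos(t)·(-1,-1) + sin(t)·(1,0)), X_2 = e^(-t)(sin(t)·(-1,-1) - cos(t)·(1,0)).
General solution: c_1X_1 + c_2X_2.

p(t) = c_1e^(-t)sin(t) - c_1e^(-t)cos(t) - c_2e^(-t)sin(t) - c_2e^(-t)cos(t), q(t) = -c_1e^(-t)cos(t) - c_2e^(-t)sin(t)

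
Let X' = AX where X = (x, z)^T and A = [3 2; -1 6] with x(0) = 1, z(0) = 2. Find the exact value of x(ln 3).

A = [[3,2],[-1,6]]; eigenvalues λ = 4, 5.
Eigenvectors: (-2,-1) for λ=4, (1,1) for λ=5.
From the initial condition, c_1 = 1, c_2 = 3.
x(ln 3) = (1)(3^4)(-2) + (3)(3^5)(1) = 567.

567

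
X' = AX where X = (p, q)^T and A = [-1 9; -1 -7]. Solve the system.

Coefficient matrix A = [[-1, 9], [-1, -7]].
Characteristic polynomial det(A - λI) = λ^2 + 8λ + 16 = 0.
Single eigenvalue λ = -4 with algebraic multiplicity 2.
Eigenvector v = (-3,1); generalized eigenvector w with (A-λI)w=v is (2,-1).
General solution: e^(-4t)[K_1·v + K_2·(t·v + w)].

p(t) = -3K_1e^(-4t) - 3K_2te^(-4t) + 2K_2e^(-4t), q(t) = K_1e^(-4t) + K_2te^(-4t) - K_2e^(-4t)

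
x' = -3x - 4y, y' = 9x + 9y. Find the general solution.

x(t) = 2C_1e^(3t) + 2C_2te^(3t) + C_2e^(3t), y(t) = -3C_1e^(3t) - 3C_2te^(3t) - 2C_2e^(3t)

Coefficient matrix A = [[-3, -4], [9, 9]].
Characteristic polynomial det(A - λI) = λ^2 - 6λ + 9 = 0.
Single eigenvalue λ = 3 with algebraic multiplicity 2.
Eigenvector v = (2,-3); generalized eigenvector w with (A-λI)w=v is (1,-2).
General solution: e^(3t)[C_1·v + C_2·(t·v + w)].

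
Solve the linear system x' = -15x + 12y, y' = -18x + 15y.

x(t) = K_1e^(-3t) + 2K_2e^(3t), y(t) = K_1e^(-3t) + 3K_2e^(3t)

Coefficient matrix A = [[-15, 12], [-18, 15]].
Characteristic polynomial det(A - λI) = λ^2 - 9 = 0.
Eigenvalues λ = -3, 3.
For λ=-3: (A-λI) row 1 is [-12, 12], so an eigenvector is (1, 1).
For λ=3: (A-λI) row 1 is [-18, 12], so an eigenvector is (2, 3).
General solution: K_1e^(-3t)(1,1) + K_2e^(3t)(2,3).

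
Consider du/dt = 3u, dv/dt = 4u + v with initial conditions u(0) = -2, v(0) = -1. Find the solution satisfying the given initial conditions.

Coefficient matrix A = [[3, 0], [4, 1]].
Characteristic polynomial det(A - λI) = λ^2 - 4λ + 3 = 0.
Eigenvalues λ = 1, 3.
For λ=1: (A-λI) row 1 is [2, 0], so an eigenvector is (0, 1).
For λ=3: (A-λI) row 2 is [4, -2], so an eigenvector is (1, 2).
General solution: C_1e^(t)(0,1) + C_2e^(3t)(1,2).
Applying u(0)=-2, v(0)=-1 gives C_1=3, C_2=-2.

u(t) = -2e^(3t), v(t) = -4e^(3t) + 3e^(t)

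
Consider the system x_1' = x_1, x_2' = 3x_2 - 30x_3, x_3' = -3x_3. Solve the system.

Coefficient matrix A = [[1, 0, 0], [0, 3, -30], [0, 0, -3]].
det(A - λI) = 0 gives eigenvalues λ = 1, 3, -3.
For λ=1: eigenvector (1,0,0).
For λ=3: eigenvector (0,1,0).
For λ=-3: eigenvector (0,5,1).
General solution: K_1e^(t)(1,0,0) + K_2e^(3t)(0,1,0) + K_3e^(-3t)(0,5,1).

x_1(t) = K_1e^(t), x_2(t) = K_2e^(3t) + 5K_3e^(-3t), x_3(t) = K_3e^(-3t)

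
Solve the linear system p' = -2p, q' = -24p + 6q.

p(t) = c_2e^(-2t), q(t) = -c_1e^(6t) + 3c_2e^(-2t)

Coefficient matrix A = [[-2, 0], [-24, 6]].
Characteristic polynomial det(A - λI) = λ^2 - 4λ - 12 = 0.
Eigenvalues λ = 6, -2.
For λ=6: (A-λI) row 1 is [-8, 0], so an eigenvector is (0, -1).
For λ=-2: (A-λI) row 2 is [-24, 8], so an eigenvector is (1, 3).
General solution: c_1e^(6t)(0,-1) + c_2e^(-2t)(1,3).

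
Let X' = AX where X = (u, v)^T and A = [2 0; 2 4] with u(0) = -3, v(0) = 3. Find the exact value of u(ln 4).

A = [[2,0],[2,4]]; eigenvalues λ = 4, 2.
Eigenvectors: (0,-1) for λ=4, (1,-1) for λ=2.
From the initial condition, c_1 = 0, c_2 = -3.
u(ln 4) = (0)(4^4)(0) + (-3)(4^2)(1) = -48.

-48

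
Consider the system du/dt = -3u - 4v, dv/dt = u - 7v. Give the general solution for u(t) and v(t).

Coefficient matrix A = [[-3, -4], [1, -7]].
Characteristic polynomial det(A - λI) = λ^2 + 10λ + 25 = 0.
Single eigenvalue λ = -5 with algebraic multiplicity 2.
Eigenvector v = (-2,-1); generalized eigenvector w with (A-λI)w=v is (1,1).
General solution: e^(-5t)[K_1·v + K_2·(t·v + w)].

u(t) = -2K_1e^(-5t) - 2K_2te^(-5t) + K_2e^(-5t), v(t) = -K_1e^(-5t) - K_2te^(-5t) + K_2e^(-5t)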